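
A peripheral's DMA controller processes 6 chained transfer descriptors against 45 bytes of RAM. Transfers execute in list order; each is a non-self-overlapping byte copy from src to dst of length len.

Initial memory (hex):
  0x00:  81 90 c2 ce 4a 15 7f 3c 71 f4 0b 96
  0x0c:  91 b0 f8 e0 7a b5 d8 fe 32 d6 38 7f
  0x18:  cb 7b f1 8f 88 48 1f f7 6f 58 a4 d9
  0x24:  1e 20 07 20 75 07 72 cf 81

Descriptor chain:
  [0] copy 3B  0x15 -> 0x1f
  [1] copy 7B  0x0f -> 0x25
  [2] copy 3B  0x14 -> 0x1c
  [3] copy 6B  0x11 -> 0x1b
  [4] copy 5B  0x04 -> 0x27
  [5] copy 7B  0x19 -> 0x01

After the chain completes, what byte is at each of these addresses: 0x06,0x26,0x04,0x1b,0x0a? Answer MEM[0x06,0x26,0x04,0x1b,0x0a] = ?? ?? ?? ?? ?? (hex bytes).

MEM[0x06,0x26,0x04,0x1b,0x0a] = 32 7a d8 b5 0b

  after D0: wrote 3B at 0x1f = d6387f
  after D1: wrote 7B at 0x25 = e07ab5d8fe32d6
  after D2: wrote 3B at 0x1c = 32d638
  after D3: wrote 6B at 0x1b = b5d8fe32d638
  after D4: wrote 5B at 0x27 = 4a157f3c71
  after D5: wrote 7B at 0x01 = 7bf1b5d8fe32d6
query mem[0x06]=0x32, mem[0x26]=0x7a, mem[0x04]=0xd8, mem[0x1b]=0xb5, mem[0x0a]=0x0b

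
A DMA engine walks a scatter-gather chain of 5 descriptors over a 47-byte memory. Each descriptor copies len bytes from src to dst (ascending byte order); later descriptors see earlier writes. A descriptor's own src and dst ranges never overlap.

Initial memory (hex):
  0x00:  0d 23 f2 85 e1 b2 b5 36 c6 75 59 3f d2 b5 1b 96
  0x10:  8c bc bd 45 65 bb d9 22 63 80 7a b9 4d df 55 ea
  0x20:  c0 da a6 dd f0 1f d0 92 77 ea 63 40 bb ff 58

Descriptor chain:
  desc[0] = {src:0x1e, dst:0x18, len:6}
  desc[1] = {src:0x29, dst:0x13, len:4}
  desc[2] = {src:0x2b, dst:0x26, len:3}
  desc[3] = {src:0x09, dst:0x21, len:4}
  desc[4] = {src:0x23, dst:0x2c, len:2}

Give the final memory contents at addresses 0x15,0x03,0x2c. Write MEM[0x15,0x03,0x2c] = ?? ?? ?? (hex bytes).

#0 dst[0x18+6] := {0x55,0xea,0xc0,0xda,0xa6,0xdd}
#1 dst[0x13+4] := {0xea,0x63,0x40,0xbb}
#2 dst[0x26+3] := {0x40,0xbb,0xff}
#3 dst[0x21+4] := {0x75,0x59,0x3f,0xd2}
#4 dst[0x2c+2] := {0x3f,0xd2}
query mem[0x15]=0x40, mem[0x03]=0x85, mem[0x2c]=0x3f

MEM[0x15,0x03,0x2c] = 40 85 3f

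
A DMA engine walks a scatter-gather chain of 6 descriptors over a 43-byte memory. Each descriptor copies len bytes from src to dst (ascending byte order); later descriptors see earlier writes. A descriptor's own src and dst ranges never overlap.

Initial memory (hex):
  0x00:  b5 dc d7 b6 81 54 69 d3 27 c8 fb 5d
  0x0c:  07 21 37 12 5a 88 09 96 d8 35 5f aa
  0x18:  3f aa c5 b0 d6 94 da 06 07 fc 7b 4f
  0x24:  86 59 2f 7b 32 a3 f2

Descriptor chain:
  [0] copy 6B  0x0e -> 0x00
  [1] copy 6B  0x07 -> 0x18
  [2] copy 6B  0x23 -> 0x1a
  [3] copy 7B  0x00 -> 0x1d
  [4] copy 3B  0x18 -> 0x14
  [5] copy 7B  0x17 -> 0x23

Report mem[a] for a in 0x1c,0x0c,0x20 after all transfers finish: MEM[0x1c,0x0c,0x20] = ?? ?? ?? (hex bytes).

[0] 0x0e->0x00 len=6 : 37 12 5a 88 09 96
[1] 0x07->0x18 len=6 : d3 27 c8 fb 5d 07
[2] 0x23->0x1a len=6 : 4f 86 59 2f 7b 32
[3] 0x00->0x1d len=7 : 37 12 5a 88 09 96 69
[4] 0x18->0x14 len=3 : d3 27 4f
[5] 0x17->0x23 len=7 : aa d3 27 4f 86 59 37
query mem[0x1c]=0x59, mem[0x0c]=0x07, mem[0x20]=0x88

MEM[0x1c,0x0c,0x20] = 59 07 88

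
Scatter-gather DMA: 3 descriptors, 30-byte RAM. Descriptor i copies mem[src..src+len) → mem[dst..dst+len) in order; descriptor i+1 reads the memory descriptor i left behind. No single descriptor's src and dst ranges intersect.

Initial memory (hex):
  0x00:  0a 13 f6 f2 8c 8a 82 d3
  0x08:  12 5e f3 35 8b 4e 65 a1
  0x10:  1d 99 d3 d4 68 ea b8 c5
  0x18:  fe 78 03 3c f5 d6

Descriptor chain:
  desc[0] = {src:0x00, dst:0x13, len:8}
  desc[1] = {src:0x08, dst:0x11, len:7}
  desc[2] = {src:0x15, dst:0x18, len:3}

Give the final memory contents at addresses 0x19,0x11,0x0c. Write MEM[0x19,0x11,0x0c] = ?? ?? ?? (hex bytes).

  after D0: wrote 8B at 0x13 = 0a13f6f28c8a82d3
  after D1: wrote 7B at 0x11 = 125ef3358b4e65
  after D2: wrote 3B at 0x18 = 8b4e65
query mem[0x19]=0x4e, mem[0x11]=0x12, mem[0x0c]=0x8b

MEM[0x19,0x11,0x0c] = 4e 12 8b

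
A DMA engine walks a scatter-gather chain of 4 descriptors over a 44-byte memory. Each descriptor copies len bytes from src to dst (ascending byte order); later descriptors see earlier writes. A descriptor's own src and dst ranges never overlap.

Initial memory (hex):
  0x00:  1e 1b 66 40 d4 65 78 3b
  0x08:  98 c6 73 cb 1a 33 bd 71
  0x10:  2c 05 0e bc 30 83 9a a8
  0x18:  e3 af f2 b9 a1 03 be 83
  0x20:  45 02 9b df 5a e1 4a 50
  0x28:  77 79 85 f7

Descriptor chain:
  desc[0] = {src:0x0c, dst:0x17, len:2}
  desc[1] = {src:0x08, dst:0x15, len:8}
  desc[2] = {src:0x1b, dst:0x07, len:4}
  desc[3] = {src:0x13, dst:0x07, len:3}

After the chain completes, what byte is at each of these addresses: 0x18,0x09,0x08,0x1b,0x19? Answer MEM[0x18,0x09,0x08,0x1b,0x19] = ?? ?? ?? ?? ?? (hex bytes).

#0 dst[0x17+2] := {0x1a,0x33}
#1 dst[0x15+8] := {0x98,0xc6,0x73,0xcb,0x1a,0x33,0xbd,0x71}
#2 dst[0x07+4] := {0xbd,0x71,0x03,0xbe}
#3 dst[0x07+3] := {0xbc,0x30,0x98}
query mem[0x18]=0xcb, mem[0x09]=0x98, mem[0x08]=0x30, mem[0x1b]=0xbd, mem[0x19]=0x1a

MEM[0x18,0x09,0x08,0x1b,0x19] = cb 98 30 bd 1a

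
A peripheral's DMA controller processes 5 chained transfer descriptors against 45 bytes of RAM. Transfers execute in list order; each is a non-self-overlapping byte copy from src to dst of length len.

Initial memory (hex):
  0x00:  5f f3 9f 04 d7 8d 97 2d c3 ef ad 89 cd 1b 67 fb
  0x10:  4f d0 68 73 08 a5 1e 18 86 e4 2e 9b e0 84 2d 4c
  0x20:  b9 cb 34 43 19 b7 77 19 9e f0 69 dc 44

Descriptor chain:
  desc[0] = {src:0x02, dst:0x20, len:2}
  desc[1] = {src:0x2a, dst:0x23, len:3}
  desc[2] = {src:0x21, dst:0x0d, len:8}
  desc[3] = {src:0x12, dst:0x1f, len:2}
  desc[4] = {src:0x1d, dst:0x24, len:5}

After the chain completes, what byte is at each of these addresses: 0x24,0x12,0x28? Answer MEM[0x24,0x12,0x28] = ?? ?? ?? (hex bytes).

MEM[0x24,0x12,0x28] = 84 77 04

D0: mem[0x20..0x21] <- [9f 04]
D1: mem[0x23..0x25] <- [69 dc 44]
D2: mem[0x0d..0x14] <- [04 34 69 dc 44 77 19 9e]
D3: mem[0x1f..0x20] <- [77 19]
D4: mem[0x24..0x28] <- [84 2d 77 19 04]
query mem[0x24]=0x84, mem[0x12]=0x77, mem[0x28]=0x04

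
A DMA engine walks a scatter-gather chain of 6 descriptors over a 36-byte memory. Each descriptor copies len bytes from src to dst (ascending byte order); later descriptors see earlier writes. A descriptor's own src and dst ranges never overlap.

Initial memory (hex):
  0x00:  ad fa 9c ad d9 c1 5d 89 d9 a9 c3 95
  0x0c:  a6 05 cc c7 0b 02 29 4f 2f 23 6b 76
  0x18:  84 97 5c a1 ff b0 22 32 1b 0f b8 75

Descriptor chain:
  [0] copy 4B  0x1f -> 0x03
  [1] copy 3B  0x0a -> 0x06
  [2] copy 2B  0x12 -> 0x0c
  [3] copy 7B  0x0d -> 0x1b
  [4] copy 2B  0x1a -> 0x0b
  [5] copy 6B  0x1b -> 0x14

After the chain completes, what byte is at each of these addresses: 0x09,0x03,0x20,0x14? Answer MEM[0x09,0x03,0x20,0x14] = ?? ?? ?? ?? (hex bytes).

MEM[0x09,0x03,0x20,0x14] = a9 32 29 4f

  after D0: wrote 4B at 0x03 = 321b0fb8
  after D1: wrote 3B at 0x06 = c395a6
  after D2: wrote 2B at 0x0c = 294f
  after D3: wrote 7B at 0x1b = 4fccc70b02294f
  after D4: wrote 2B at 0x0b = 5c4f
  after D5: wrote 6B at 0x14 = 4fccc70b0229
query mem[0x09]=0xa9, mem[0x03]=0x32, mem[0x20]=0x29, mem[0x14]=0x4f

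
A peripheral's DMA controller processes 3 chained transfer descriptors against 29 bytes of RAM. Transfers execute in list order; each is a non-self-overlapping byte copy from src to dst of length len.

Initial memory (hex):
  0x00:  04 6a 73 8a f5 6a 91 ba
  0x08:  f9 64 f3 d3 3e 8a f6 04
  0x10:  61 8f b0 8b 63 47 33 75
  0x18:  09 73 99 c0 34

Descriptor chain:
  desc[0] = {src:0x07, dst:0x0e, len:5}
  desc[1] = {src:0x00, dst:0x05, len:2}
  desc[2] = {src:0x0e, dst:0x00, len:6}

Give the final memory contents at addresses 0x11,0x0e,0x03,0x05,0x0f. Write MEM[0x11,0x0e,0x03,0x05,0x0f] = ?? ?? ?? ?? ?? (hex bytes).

MEM[0x11,0x0e,0x03,0x05,0x0f] = f3 ba f3 8b f9

D0: mem[0x0e..0x12] <- [ba f9 64 f3 d3]
D1: mem[0x05..0x06] <- [04 6a]
D2: mem[0x00..0x05] <- [ba f9 64 f3 d3 8b]
query mem[0x11]=0xf3, mem[0x0e]=0xba, mem[0x03]=0xf3, mem[0x05]=0x8b, mem[0x0f]=0xf9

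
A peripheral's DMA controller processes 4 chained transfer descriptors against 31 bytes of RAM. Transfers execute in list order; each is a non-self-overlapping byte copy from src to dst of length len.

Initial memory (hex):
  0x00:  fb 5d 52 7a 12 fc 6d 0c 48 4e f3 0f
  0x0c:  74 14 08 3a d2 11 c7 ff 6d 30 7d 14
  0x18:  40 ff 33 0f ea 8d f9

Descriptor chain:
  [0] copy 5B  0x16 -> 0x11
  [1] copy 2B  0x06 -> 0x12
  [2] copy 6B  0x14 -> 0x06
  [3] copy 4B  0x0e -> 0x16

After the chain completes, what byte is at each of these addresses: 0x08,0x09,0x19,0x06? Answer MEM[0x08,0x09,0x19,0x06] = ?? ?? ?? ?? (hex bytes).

MEM[0x08,0x09,0x19,0x06] = 7d 14 7d ff

  after D0: wrote 5B at 0x11 = 7d1440ff33
  after D1: wrote 2B at 0x12 = 6d0c
  after D2: wrote 6B at 0x06 = ff337d1440ff
  after D3: wrote 4B at 0x16 = 083ad27d
query mem[0x08]=0x7d, mem[0x09]=0x14, mem[0x19]=0x7d, mem[0x06]=0xff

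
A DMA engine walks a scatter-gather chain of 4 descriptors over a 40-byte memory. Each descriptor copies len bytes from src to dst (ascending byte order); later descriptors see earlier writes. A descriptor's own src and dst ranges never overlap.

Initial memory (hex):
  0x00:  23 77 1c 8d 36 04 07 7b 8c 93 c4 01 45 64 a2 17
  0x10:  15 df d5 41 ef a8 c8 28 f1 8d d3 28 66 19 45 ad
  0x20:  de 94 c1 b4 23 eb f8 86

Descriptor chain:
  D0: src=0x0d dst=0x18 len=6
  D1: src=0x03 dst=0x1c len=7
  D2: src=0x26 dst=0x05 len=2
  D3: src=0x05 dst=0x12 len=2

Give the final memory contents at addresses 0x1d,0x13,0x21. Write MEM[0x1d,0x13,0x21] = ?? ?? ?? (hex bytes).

#0 dst[0x18+6] := {0x64,0xa2,0x17,0x15,0xdf,0xd5}
#1 dst[0x1c+7] := {0x8d,0x36,0x04,0x07,0x7b,0x8c,0x93}
#2 dst[0x05+2] := {0xf8,0x86}
#3 dst[0x12+2] := {0xf8,0x86}
query mem[0x1d]=0x36, mem[0x13]=0x86, mem[0x21]=0x8c

MEM[0x1d,0x13,0x21] = 36 86 8c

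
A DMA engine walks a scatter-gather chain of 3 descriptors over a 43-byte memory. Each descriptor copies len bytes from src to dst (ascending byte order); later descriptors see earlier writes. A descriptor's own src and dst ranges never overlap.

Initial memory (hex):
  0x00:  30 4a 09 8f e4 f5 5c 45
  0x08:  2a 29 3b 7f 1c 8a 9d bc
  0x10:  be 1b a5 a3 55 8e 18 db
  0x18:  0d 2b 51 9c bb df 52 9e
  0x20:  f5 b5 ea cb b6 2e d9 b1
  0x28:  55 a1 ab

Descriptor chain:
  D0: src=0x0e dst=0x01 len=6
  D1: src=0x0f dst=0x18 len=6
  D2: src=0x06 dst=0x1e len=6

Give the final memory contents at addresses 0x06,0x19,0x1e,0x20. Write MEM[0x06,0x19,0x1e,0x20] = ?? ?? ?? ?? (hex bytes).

#0 dst[0x01+6] := {0x9d,0xbc,0xbe,0x1b,0xa5,0xa3}
#1 dst[0x18+6] := {0xbc,0xbe,0x1b,0xa5,0xa3,0x55}
#2 dst[0x1e+6] := {0xa3,0x45,0x2a,0x29,0x3b,0x7f}
query mem[0x06]=0xa3, mem[0x19]=0xbe, mem[0x1e]=0xa3, mem[0x20]=0x2a

MEM[0x06,0x19,0x1e,0x20] = a3 be a3 2a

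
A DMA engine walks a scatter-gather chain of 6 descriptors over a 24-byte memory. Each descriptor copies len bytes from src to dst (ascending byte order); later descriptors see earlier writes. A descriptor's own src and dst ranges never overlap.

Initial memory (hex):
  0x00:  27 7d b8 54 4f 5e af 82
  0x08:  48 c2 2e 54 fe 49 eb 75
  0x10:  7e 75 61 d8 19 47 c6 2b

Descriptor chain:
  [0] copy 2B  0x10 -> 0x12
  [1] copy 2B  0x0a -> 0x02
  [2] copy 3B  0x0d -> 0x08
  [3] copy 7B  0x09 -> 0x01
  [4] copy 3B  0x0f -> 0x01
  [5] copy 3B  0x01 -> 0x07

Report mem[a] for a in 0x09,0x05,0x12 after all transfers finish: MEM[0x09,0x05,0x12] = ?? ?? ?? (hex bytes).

MEM[0x09,0x05,0x12] = 75 49 7e

  after D0: wrote 2B at 0x12 = 7e75
  after D1: wrote 2B at 0x02 = 2e54
  after D2: wrote 3B at 0x08 = 49eb75
  after D3: wrote 7B at 0x01 = eb7554fe49eb75
  after D4: wrote 3B at 0x01 = 757e75
  after D5: wrote 3B at 0x07 = 757e75
query mem[0x09]=0x75, mem[0x05]=0x49, mem[0x12]=0x7e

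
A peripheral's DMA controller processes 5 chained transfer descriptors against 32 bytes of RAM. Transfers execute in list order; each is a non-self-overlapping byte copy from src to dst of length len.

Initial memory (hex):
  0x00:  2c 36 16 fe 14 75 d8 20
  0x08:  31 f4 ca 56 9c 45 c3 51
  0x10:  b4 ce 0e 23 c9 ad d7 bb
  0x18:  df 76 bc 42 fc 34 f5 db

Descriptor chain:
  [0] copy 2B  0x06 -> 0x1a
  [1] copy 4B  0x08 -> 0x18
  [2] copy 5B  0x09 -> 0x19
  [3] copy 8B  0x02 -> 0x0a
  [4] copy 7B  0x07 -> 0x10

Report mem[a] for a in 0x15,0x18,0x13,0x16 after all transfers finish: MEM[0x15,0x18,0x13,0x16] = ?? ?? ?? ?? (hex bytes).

MEM[0x15,0x18,0x13,0x16] = 14 31 16 75

D0: mem[0x1a..0x1b] <- [d8 20]
D1: mem[0x18..0x1b] <- [31 f4 ca 56]
D2: mem[0x19..0x1d] <- [f4 ca 56 9c 45]
D3: mem[0x0a..0x11] <- [16 fe 14 75 d8 20 31 f4]
D4: mem[0x10..0x16] <- [20 31 f4 16 fe 14 75]
query mem[0x15]=0x14, mem[0x18]=0x31, mem[0x13]=0x16, mem[0x16]=0x75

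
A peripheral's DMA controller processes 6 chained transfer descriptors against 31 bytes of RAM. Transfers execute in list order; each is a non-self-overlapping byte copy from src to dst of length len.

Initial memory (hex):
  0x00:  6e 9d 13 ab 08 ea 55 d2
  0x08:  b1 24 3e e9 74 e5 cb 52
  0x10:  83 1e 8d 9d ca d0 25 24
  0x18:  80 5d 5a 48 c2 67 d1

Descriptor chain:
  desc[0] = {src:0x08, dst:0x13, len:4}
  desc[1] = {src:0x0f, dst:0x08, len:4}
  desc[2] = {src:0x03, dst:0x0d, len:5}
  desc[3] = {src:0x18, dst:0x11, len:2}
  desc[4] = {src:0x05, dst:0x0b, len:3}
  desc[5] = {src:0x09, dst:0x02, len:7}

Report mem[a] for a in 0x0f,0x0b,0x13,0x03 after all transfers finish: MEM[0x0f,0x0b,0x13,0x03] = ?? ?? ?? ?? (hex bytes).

MEM[0x0f,0x0b,0x13,0x03] = ea ea b1 1e

  after D0: wrote 4B at 0x13 = b1243ee9
  after D1: wrote 4B at 0x08 = 52831e8d
  after D2: wrote 5B at 0x0d = ab08ea55d2
  after D3: wrote 2B at 0x11 = 805d
  after D4: wrote 3B at 0x0b = ea55d2
  after D5: wrote 7B at 0x02 = 831eea55d208ea
query mem[0x0f]=0xea, mem[0x0b]=0xea, mem[0x13]=0xb1, mem[0x03]=0x1e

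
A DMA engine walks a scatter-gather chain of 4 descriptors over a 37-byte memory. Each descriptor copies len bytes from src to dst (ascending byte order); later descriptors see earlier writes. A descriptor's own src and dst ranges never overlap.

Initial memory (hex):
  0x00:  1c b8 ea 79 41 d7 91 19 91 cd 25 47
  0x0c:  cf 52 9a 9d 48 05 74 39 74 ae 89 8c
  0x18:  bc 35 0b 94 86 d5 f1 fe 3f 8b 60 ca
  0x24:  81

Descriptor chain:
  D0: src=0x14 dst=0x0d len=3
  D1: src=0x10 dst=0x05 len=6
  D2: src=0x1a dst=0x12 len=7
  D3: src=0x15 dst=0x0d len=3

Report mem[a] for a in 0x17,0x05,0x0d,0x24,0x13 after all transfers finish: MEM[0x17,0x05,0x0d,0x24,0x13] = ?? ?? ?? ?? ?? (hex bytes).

MEM[0x17,0x05,0x0d,0x24,0x13] = fe 48 d5 81 94

#0 dst[0x0d+3] := {0x74,0xae,0x89}
#1 dst[0x05+6] := {0x48,0x05,0x74,0x39,0x74,0xae}
#2 dst[0x12+7] := {0x0b,0x94,0x86,0xd5,0xf1,0xfe,0x3f}
#3 dst[0x0d+3] := {0xd5,0xf1,0xfe}
query mem[0x17]=0xfe, mem[0x05]=0x48, mem[0x0d]=0xd5, mem[0x24]=0x81, mem[0x13]=0x94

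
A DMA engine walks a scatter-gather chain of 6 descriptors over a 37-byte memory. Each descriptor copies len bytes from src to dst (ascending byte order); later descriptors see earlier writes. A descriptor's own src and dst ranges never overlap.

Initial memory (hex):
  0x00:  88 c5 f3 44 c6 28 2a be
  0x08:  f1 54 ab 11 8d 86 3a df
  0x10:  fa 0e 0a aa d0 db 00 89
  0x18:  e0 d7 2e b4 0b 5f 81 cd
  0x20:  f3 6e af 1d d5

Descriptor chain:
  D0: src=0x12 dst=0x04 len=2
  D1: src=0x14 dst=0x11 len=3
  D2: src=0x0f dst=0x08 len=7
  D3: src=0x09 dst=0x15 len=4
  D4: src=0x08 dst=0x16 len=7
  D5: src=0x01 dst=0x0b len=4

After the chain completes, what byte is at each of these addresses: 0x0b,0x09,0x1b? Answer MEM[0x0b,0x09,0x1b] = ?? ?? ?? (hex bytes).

#0 dst[0x04+2] := {0x0a,0xaa}
#1 dst[0x11+3] := {0xd0,0xdb,0x00}
#2 dst[0x08+7] := {0xdf,0xfa,0xd0,0xdb,0x00,0xd0,0xdb}
#3 dst[0x15+4] := {0xfa,0xd0,0xdb,0x00}
#4 dst[0x16+7] := {0xdf,0xfa,0xd0,0xdb,0x00,0xd0,0xdb}
#5 dst[0x0b+4] := {0xc5,0xf3,0x44,0x0a}
query mem[0x0b]=0xc5, mem[0x09]=0xfa, mem[0x1b]=0xd0

MEM[0x0b,0x09,0x1b] = c5 fa d0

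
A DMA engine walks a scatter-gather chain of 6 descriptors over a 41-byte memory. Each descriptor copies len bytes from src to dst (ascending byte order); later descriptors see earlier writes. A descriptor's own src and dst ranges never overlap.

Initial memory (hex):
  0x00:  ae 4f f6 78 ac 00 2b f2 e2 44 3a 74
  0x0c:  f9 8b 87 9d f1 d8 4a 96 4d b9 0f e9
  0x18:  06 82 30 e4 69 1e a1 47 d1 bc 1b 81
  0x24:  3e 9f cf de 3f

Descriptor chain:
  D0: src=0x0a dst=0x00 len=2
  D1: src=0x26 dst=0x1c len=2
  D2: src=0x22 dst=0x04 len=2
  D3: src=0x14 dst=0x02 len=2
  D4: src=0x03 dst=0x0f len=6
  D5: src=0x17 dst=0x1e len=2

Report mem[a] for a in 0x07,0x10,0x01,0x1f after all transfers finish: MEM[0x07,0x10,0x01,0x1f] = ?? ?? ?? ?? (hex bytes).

MEM[0x07,0x10,0x01,0x1f] = f2 1b 74 06

#0 dst[0x00+2] := {0x3a,0x74}
#1 dst[0x1c+2] := {0xcf,0xde}
#2 dst[0x04+2] := {0x1b,0x81}
#3 dst[0x02+2] := {0x4d,0xb9}
#4 dst[0x0f+6] := {0xb9,0x1b,0x81,0x2b,0xf2,0xe2}
#5 dst[0x1e+2] := {0xe9,0x06}
query mem[0x07]=0xf2, mem[0x10]=0x1b, mem[0x01]=0x74, mem[0x1f]=0x06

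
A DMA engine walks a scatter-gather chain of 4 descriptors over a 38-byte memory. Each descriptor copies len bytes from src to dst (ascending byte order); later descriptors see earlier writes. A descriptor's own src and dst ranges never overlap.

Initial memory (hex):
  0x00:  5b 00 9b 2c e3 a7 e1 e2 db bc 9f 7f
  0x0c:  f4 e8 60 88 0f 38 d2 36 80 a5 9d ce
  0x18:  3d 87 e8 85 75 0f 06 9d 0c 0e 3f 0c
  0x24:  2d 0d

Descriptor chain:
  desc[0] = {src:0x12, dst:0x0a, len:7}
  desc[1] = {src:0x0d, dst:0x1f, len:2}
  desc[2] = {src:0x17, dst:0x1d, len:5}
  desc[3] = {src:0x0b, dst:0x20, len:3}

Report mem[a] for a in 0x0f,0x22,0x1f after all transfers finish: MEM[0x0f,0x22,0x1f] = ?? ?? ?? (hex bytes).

[0] 0x12->0x0a len=7 : d2 36 80 a5 9d ce 3d
[1] 0x0d->0x1f len=2 : a5 9d
[2] 0x17->0x1d len=5 : ce 3d 87 e8 85
[3] 0x0b->0x20 len=3 : 36 80 a5
query mem[0x0f]=0xce, mem[0x22]=0xa5, mem[0x1f]=0x87

MEM[0x0f,0x22,0x1f] = ce a5 87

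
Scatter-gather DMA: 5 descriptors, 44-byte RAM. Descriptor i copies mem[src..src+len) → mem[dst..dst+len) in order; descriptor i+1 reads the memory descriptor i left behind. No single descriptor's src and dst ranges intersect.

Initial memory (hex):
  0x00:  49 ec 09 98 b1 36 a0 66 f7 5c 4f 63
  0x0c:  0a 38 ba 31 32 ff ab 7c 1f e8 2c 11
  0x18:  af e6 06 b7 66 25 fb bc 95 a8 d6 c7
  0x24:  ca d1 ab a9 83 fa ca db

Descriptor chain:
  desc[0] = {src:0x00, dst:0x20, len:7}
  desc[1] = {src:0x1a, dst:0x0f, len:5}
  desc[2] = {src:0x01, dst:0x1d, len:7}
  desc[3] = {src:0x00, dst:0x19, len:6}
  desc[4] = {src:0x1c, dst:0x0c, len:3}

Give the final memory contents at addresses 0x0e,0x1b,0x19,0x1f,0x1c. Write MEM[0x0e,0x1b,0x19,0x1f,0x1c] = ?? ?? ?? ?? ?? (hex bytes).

  after D0: wrote 7B at 0x20 = 49ec0998b136a0
  after D1: wrote 5B at 0x0f = 06b76625fb
  after D2: wrote 7B at 0x1d = ec0998b136a066
  after D3: wrote 6B at 0x19 = 49ec0998b136
  after D4: wrote 3B at 0x0c = 98b136
query mem[0x0e]=0x36, mem[0x1b]=0x09, mem[0x19]=0x49, mem[0x1f]=0x98, mem[0x1c]=0x98

MEM[0x0e,0x1b,0x19,0x1f,0x1c] = 36 09 49 98 98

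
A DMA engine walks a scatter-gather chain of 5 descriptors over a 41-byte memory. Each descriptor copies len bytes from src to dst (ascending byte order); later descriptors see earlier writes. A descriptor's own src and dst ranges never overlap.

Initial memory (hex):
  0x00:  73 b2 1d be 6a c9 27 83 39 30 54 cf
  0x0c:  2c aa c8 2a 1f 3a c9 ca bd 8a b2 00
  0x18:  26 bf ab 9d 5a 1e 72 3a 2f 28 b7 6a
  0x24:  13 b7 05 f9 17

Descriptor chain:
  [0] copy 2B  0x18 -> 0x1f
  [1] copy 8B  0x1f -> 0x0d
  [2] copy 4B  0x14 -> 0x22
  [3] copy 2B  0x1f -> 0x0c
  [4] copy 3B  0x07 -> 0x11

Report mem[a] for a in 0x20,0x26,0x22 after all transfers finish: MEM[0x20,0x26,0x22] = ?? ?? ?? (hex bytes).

MEM[0x20,0x26,0x22] = bf 05 05

  after D0: wrote 2B at 0x1f = 26bf
  after D1: wrote 8B at 0x0d = 26bf28b76a13b705
  after D2: wrote 4B at 0x22 = 058ab200
  after D3: wrote 2B at 0x0c = 26bf
  after D4: wrote 3B at 0x11 = 833930
query mem[0x20]=0xbf, mem[0x26]=0x05, mem[0x22]=0x05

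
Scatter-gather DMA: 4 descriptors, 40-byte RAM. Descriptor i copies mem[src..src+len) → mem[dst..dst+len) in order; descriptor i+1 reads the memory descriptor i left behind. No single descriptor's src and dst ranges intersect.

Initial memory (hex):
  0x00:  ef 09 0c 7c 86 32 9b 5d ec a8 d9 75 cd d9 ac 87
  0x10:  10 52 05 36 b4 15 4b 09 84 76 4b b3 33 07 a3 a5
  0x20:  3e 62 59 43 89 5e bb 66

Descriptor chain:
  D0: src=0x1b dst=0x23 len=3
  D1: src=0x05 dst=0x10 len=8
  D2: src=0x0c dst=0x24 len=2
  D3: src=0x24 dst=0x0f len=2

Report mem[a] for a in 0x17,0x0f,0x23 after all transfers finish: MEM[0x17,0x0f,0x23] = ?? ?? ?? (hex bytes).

MEM[0x17,0x0f,0x23] = cd cd b3

D0: mem[0x23..0x25] <- [b3 33 07]
D1: mem[0x10..0x17] <- [32 9b 5d ec a8 d9 75 cd]
D2: mem[0x24..0x25] <- [cd d9]
D3: mem[0x0f..0x10] <- [cd d9]
query mem[0x17]=0xcd, mem[0x0f]=0xcd, mem[0x23]=0xb3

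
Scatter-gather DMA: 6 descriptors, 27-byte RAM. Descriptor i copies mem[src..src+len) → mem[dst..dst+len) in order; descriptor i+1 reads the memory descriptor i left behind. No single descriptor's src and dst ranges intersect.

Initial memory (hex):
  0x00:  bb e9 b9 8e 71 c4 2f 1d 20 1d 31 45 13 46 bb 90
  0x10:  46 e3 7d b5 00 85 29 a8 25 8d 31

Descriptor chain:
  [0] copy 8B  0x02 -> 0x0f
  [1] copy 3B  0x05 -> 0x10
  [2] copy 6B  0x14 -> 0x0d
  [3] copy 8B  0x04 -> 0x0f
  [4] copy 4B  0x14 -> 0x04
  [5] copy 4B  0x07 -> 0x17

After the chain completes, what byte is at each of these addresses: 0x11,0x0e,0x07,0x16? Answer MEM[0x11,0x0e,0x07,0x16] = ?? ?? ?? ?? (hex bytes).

MEM[0x11,0x0e,0x07,0x16] = 2f 20 a8 45

  after D0: wrote 8B at 0x0f = b98e71c42f1d201d
  after D1: wrote 3B at 0x10 = c42f1d
  after D2: wrote 6B at 0x0d = 1d201da8258d
  after D3: wrote 8B at 0x0f = 71c42f1d201d3145
  after D4: wrote 4B at 0x04 = 1d3145a8
  after D5: wrote 4B at 0x17 = a8201d31
query mem[0x11]=0x2f, mem[0x0e]=0x20, mem[0x07]=0xa8, mem[0x16]=0x45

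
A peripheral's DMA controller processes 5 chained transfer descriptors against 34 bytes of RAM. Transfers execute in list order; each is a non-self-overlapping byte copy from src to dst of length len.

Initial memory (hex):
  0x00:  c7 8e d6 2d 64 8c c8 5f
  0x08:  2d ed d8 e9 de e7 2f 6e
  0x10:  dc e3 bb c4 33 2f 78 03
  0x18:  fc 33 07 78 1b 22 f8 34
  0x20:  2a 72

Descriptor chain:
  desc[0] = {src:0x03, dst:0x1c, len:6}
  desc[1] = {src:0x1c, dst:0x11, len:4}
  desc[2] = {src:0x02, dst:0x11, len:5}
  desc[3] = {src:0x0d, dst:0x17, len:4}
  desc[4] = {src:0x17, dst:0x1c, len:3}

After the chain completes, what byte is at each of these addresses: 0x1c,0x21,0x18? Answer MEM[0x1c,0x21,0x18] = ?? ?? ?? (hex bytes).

MEM[0x1c,0x21,0x18] = e7 2d 2f

  after D0: wrote 6B at 0x1c = 2d648cc85f2d
  after D1: wrote 4B at 0x11 = 2d648cc8
  after D2: wrote 5B at 0x11 = d62d648cc8
  after D3: wrote 4B at 0x17 = e72f6edc
  after D4: wrote 3B at 0x1c = e72f6e
query mem[0x1c]=0xe7, mem[0x21]=0x2d, mem[0x18]=0x2f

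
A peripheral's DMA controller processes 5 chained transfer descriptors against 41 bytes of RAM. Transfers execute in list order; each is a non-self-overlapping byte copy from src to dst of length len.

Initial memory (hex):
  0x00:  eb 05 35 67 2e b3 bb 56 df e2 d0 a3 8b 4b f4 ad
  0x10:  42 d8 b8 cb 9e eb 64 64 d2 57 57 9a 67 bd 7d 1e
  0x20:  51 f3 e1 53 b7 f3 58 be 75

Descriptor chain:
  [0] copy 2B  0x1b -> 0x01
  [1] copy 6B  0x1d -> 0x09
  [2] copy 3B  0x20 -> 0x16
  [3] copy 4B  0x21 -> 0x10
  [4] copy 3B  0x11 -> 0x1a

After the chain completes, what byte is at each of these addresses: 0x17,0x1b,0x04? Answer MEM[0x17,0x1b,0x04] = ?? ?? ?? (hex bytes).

  after D0: wrote 2B at 0x01 = 9a67
  after D1: wrote 6B at 0x09 = bd7d1e51f3e1
  after D2: wrote 3B at 0x16 = 51f3e1
  after D3: wrote 4B at 0x10 = f3e153b7
  after D4: wrote 3B at 0x1a = e153b7
query mem[0x17]=0xf3, mem[0x1b]=0x53, mem[0x04]=0x2e

MEM[0x17,0x1b,0x04] = f3 53 2e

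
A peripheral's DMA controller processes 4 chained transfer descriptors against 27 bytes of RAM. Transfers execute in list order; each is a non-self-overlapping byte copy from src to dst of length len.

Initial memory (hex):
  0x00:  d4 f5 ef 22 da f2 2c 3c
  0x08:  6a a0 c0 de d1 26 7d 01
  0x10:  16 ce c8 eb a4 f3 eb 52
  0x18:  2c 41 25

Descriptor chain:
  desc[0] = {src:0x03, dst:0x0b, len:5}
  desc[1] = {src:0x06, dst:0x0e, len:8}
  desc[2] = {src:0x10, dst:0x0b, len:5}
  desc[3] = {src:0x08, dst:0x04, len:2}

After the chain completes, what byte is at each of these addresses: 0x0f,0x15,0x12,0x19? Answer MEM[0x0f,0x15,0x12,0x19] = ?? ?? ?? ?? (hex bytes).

MEM[0x0f,0x15,0x12,0x19] = da f2 c0 41

  after D0: wrote 5B at 0x0b = 22daf22c3c
  after D1: wrote 8B at 0x0e = 2c3c6aa0c022daf2
  after D2: wrote 5B at 0x0b = 6aa0c022da
  after D3: wrote 2B at 0x04 = 6aa0
query mem[0x0f]=0xda, mem[0x15]=0xf2, mem[0x12]=0xc0, mem[0x19]=0x41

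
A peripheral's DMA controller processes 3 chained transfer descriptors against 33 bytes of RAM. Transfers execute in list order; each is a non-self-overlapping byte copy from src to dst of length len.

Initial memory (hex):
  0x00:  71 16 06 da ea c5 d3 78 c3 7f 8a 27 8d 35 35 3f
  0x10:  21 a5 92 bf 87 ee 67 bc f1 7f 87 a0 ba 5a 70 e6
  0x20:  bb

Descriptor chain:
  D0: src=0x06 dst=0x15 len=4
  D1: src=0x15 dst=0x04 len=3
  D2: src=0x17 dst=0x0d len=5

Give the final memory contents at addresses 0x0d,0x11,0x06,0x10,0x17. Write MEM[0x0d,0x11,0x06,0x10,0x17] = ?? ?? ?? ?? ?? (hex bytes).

#0 dst[0x15+4] := {0xd3,0x78,0xc3,0x7f}
#1 dst[0x04+3] := {0xd3,0x78,0xc3}
#2 dst[0x0d+5] := {0xc3,0x7f,0x7f,0x87,0xa0}
query mem[0x0d]=0xc3, mem[0x11]=0xa0, mem[0x06]=0xc3, mem[0x10]=0x87, mem[0x17]=0xc3

MEM[0x0d,0x11,0x06,0x10,0x17] = c3 a0 c3 87 c3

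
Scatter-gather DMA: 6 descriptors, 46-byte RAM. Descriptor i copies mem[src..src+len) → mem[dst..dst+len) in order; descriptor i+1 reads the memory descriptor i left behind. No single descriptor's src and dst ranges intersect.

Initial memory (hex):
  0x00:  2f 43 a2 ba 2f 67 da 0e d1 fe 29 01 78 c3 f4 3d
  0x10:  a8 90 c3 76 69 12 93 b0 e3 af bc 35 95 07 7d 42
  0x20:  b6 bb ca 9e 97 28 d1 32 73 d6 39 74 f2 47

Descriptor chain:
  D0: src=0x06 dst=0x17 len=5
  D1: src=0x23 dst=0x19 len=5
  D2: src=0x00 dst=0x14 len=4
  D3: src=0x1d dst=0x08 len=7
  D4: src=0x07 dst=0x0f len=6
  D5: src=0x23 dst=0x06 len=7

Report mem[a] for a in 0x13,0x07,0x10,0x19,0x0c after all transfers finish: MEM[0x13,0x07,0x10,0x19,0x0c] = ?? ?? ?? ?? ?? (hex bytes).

D0: mem[0x17..0x1b] <- [da 0e d1 fe 29]
D1: mem[0x19..0x1d] <- [9e 97 28 d1 32]
D2: mem[0x14..0x17] <- [2f 43 a2 ba]
D3: mem[0x08..0x0e] <- [32 7d 42 b6 bb ca 9e]
D4: mem[0x0f..0x14] <- [0e 32 7d 42 b6 bb]
D5: mem[0x06..0x0c] <- [9e 97 28 d1 32 73 d6]
query mem[0x13]=0xb6, mem[0x07]=0x97, mem[0x10]=0x32, mem[0x19]=0x9e, mem[0x0c]=0xd6

MEM[0x13,0x07,0x10,0x19,0x0c] = b6 97 32 9e d6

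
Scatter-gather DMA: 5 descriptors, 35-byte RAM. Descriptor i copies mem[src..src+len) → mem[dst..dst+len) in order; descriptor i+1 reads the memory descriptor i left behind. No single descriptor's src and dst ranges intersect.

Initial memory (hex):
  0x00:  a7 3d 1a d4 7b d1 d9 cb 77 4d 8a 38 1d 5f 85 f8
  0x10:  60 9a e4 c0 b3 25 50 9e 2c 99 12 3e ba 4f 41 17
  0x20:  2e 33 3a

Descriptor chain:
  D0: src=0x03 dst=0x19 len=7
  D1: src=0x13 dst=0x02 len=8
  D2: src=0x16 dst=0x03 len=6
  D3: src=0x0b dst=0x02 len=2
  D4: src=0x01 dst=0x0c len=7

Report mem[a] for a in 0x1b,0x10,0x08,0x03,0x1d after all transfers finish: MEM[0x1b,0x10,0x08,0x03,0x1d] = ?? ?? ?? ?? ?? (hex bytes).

[0] 0x03->0x19 len=7 : d4 7b d1 d9 cb 77 4d
[1] 0x13->0x02 len=8 : c0 b3 25 50 9e 2c d4 7b
[2] 0x16->0x03 len=6 : 50 9e 2c d4 7b d1
[3] 0x0b->0x02 len=2 : 38 1d
[4] 0x01->0x0c len=7 : 3d 38 1d 9e 2c d4 7b
query mem[0x1b]=0xd1, mem[0x10]=0x2c, mem[0x08]=0xd1, mem[0x03]=0x1d, mem[0x1d]=0xcb

MEM[0x1b,0x10,0x08,0x03,0x1d] = d1 2c d1 1d cb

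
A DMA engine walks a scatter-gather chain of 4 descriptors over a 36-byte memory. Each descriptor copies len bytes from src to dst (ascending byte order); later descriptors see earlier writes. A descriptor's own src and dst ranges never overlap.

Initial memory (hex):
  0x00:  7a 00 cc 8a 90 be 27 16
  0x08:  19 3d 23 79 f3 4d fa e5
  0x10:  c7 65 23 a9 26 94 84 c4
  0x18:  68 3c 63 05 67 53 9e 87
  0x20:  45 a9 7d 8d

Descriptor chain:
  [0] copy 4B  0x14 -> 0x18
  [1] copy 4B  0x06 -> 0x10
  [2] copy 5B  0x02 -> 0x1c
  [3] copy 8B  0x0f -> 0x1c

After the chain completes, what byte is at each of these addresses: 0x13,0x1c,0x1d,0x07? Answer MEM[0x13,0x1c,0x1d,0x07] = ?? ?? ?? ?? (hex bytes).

MEM[0x13,0x1c,0x1d,0x07] = 3d e5 27 16

#0 dst[0x18+4] := {0x26,0x94,0x84,0xc4}
#1 dst[0x10+4] := {0x27,0x16,0x19,0x3d}
#2 dst[0x1c+5] := {0xcc,0x8a,0x90,0xbe,0x27}
#3 dst[0x1c+8] := {0xe5,0x27,0x16,0x19,0x3d,0x26,0x94,0x84}
query mem[0x13]=0x3d, mem[0x1c]=0xe5, mem[0x1d]=0x27, mem[0x07]=0x16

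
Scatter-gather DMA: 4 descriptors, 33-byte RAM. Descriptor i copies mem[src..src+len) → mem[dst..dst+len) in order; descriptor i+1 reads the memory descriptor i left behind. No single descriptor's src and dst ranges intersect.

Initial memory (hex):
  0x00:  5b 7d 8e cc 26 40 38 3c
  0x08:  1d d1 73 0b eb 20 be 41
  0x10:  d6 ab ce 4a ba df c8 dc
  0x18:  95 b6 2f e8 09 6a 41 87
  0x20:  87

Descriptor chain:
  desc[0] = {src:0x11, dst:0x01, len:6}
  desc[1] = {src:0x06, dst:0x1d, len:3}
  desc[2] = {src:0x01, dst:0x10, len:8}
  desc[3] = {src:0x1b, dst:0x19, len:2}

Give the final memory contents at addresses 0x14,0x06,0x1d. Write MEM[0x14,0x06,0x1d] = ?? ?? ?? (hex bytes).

  after D0: wrote 6B at 0x01 = abce4abadfc8
  after D1: wrote 3B at 0x1d = c83c1d
  after D2: wrote 8B at 0x10 = abce4abadfc83c1d
  after D3: wrote 2B at 0x19 = e809
query mem[0x14]=0xdf, mem[0x06]=0xc8, mem[0x1d]=0xc8

MEM[0x14,0x06,0x1d] = df c8 c8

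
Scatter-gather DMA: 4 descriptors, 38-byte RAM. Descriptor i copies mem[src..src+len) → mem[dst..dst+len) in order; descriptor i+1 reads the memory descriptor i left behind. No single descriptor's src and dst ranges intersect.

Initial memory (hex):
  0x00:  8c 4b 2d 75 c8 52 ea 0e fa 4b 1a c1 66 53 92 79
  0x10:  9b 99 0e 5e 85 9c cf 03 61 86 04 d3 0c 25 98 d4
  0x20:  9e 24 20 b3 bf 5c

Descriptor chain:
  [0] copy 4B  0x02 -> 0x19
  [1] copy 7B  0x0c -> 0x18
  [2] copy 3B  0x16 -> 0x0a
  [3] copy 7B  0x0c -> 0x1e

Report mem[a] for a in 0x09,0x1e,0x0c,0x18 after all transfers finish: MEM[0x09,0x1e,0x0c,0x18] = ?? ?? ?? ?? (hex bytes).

MEM[0x09,0x1e,0x0c,0x18] = 4b 66 66 66

D0: mem[0x19..0x1c] <- [2d 75 c8 52]
D1: mem[0x18..0x1e] <- [66 53 92 79 9b 99 0e]
D2: mem[0x0a..0x0c] <- [cf 03 66]
D3: mem[0x1e..0x24] <- [66 53 92 79 9b 99 0e]
query mem[0x09]=0x4b, mem[0x1e]=0x66, mem[0x0c]=0x66, mem[0x18]=0x66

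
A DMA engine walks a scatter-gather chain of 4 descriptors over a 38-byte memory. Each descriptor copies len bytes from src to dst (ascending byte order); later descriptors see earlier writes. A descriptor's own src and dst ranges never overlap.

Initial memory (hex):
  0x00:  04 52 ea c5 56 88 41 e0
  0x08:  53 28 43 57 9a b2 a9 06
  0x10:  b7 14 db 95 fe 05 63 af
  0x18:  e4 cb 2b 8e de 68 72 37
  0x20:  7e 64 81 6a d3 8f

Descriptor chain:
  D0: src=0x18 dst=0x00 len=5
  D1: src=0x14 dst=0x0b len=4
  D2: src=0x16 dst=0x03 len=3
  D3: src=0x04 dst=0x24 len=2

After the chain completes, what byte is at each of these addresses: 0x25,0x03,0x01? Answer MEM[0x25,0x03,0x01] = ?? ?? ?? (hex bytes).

MEM[0x25,0x03,0x01] = e4 63 cb

[0] 0x18->0x00 len=5 : e4 cb 2b 8e de
[1] 0x14->0x0b len=4 : fe 05 63 af
[2] 0x16->0x03 len=3 : 63 af e4
[3] 0x04->0x24 len=2 : af e4
query mem[0x25]=0xe4, mem[0x03]=0x63, mem[0x01]=0xcb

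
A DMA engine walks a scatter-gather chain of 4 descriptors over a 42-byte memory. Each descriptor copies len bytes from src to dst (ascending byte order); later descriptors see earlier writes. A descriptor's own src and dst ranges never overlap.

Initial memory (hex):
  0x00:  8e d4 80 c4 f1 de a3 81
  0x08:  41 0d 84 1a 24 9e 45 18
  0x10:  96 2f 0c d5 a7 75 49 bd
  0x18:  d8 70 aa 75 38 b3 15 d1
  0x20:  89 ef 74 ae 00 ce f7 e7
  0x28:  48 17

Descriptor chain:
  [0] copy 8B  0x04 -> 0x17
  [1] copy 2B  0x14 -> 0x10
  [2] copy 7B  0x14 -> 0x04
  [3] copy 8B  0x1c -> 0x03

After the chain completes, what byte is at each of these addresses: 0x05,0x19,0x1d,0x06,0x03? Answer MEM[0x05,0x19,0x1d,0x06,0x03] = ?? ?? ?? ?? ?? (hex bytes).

[0] 0x04->0x17 len=8 : f1 de a3 81 41 0d 84 1a
[1] 0x14->0x10 len=2 : a7 75
[2] 0x14->0x04 len=7 : a7 75 49 f1 de a3 81
[3] 0x1c->0x03 len=8 : 0d 84 1a d1 89 ef 74 ae
query mem[0x05]=0x1a, mem[0x19]=0xa3, mem[0x1d]=0x84, mem[0x06]=0xd1, mem[0x03]=0x0d

MEM[0x05,0x19,0x1d,0x06,0x03] = 1a a3 84 d1 0d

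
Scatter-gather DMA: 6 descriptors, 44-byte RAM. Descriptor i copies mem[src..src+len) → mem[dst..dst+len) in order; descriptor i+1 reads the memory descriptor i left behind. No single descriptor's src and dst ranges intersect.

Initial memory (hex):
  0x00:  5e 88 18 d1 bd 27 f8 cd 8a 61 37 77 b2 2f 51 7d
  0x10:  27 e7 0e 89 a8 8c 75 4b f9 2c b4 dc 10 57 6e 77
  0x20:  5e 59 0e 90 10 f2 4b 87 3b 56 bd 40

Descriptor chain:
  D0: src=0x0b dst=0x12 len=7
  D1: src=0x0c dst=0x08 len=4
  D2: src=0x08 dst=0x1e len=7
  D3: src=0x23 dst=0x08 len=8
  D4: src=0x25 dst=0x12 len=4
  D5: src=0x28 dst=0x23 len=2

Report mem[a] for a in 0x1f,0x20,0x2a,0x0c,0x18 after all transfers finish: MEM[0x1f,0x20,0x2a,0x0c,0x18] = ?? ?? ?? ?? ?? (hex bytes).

MEM[0x1f,0x20,0x2a,0x0c,0x18] = 2f 51 bd 87 e7

  after D0: wrote 7B at 0x12 = 77b22f517d27e7
  after D1: wrote 4B at 0x08 = b22f517d
  after D2: wrote 7B at 0x1e = b22f517db22f51
  after D3: wrote 8B at 0x08 = 2f51f24b873b56bd
  after D4: wrote 4B at 0x12 = f24b873b
  after D5: wrote 2B at 0x23 = 3b56
query mem[0x1f]=0x2f, mem[0x20]=0x51, mem[0x2a]=0xbd, mem[0x0c]=0x87, mem[0x18]=0xe7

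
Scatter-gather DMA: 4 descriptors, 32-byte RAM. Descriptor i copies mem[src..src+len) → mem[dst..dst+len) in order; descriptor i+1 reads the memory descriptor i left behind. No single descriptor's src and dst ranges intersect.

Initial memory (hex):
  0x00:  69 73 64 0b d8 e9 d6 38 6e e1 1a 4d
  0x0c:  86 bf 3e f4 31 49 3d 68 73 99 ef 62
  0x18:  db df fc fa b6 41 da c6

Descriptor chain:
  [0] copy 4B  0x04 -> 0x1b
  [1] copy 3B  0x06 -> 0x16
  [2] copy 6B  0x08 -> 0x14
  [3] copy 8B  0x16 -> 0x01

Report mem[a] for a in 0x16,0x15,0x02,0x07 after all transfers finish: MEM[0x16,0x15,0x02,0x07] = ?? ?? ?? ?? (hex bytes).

MEM[0x16,0x15,0x02,0x07] = 1a e1 4d e9

[0] 0x04->0x1b len=4 : d8 e9 d6 38
[1] 0x06->0x16 len=3 : d6 38 6e
[2] 0x08->0x14 len=6 : 6e e1 1a 4d 86 bf
[3] 0x16->0x01 len=8 : 1a 4d 86 bf fc d8 e9 d6
query mem[0x16]=0x1a, mem[0x15]=0xe1, mem[0x02]=0x4d, mem[0x07]=0xe9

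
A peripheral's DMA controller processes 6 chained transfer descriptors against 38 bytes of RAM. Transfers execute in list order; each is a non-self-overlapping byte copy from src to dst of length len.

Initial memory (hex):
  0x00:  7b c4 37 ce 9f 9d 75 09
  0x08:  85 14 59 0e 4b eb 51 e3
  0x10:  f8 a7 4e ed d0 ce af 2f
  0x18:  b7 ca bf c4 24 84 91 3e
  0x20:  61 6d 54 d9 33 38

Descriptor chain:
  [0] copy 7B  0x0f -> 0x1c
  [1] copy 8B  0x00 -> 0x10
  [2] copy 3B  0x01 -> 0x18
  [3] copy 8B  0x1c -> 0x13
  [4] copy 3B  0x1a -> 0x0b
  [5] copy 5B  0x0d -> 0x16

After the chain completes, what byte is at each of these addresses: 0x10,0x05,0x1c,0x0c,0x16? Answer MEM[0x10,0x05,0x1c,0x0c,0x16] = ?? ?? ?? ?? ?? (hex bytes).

#0 dst[0x1c+7] := {0xe3,0xf8,0xa7,0x4e,0xed,0xd0,0xce}
#1 dst[0x10+8] := {0x7b,0xc4,0x37,0xce,0x9f,0x9d,0x75,0x09}
#2 dst[0x18+3] := {0xc4,0x37,0xce}
#3 dst[0x13+8] := {0xe3,0xf8,0xa7,0x4e,0xed,0xd0,0xce,0xd9}
#4 dst[0x0b+3] := {0xd9,0xc4,0xe3}
#5 dst[0x16+5] := {0xe3,0x51,0xe3,0x7b,0xc4}
query mem[0x10]=0x7b, mem[0x05]=0x9d, mem[0x1c]=0xe3, mem[0x0c]=0xc4, mem[0x16]=0xe3

MEM[0x10,0x05,0x1c,0x0c,0x16] = 7b 9d e3 c4 e3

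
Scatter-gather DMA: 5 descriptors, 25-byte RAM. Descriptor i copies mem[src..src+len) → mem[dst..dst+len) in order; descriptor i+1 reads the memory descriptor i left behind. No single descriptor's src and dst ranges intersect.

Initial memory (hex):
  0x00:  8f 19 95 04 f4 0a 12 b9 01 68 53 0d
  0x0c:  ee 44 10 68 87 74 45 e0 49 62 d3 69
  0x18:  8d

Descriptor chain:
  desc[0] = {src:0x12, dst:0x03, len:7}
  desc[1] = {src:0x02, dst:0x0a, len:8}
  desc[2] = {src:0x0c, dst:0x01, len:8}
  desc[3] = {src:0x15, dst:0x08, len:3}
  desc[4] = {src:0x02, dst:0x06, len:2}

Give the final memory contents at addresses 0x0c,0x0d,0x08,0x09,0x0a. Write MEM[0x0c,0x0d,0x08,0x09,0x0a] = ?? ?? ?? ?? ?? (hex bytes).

MEM[0x0c,0x0d,0x08,0x09,0x0a] = e0 49 62 d3 69

D0: mem[0x03..0x09] <- [45 e0 49 62 d3 69 8d]
D1: mem[0x0a..0x11] <- [95 45 e0 49 62 d3 69 8d]
D2: mem[0x01..0x08] <- [e0 49 62 d3 69 8d 45 e0]
D3: mem[0x08..0x0a] <- [62 d3 69]
D4: mem[0x06..0x07] <- [49 62]
query mem[0x0c]=0xe0, mem[0x0d]=0x49, mem[0x08]=0x62, mem[0x09]=0xd3, mem[0x0a]=0x69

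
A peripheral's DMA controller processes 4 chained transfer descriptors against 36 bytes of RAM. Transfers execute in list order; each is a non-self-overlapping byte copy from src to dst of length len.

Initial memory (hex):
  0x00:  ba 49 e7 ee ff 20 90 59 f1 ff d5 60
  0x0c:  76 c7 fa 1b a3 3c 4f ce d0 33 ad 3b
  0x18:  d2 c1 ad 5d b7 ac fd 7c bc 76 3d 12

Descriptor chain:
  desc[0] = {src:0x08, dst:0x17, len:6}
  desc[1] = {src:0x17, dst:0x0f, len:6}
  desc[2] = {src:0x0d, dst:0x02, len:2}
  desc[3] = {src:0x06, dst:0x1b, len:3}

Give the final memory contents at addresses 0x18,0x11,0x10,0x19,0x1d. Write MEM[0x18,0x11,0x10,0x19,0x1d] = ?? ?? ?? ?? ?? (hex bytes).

MEM[0x18,0x11,0x10,0x19,0x1d] = ff d5 ff d5 f1

D0: mem[0x17..0x1c] <- [f1 ff d5 60 76 c7]
D1: mem[0x0f..0x14] <- [f1 ff d5 60 76 c7]
D2: mem[0x02..0x03] <- [c7 fa]
D3: mem[0x1b..0x1d] <- [90 59 f1]
query mem[0x18]=0xff, mem[0x11]=0xd5, mem[0x10]=0xff, mem[0x19]=0xd5, mem[0x1d]=0xf1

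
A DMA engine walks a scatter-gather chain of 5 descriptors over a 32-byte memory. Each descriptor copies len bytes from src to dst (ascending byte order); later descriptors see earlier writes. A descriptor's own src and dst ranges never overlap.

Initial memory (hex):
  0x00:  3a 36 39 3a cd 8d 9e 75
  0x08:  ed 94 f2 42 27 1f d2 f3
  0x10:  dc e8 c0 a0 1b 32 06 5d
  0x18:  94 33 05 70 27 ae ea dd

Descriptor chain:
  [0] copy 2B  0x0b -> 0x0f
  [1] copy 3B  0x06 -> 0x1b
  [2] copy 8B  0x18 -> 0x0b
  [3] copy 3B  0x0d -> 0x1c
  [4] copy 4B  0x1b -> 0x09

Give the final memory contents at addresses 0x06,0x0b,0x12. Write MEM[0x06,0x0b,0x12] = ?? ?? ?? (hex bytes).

MEM[0x06,0x0b,0x12] = 9e 9e dd

#0 dst[0x0f+2] := {0x42,0x27}
#1 dst[0x1b+3] := {0x9e,0x75,0xed}
#2 dst[0x0b+8] := {0x94,0x33,0x05,0x9e,0x75,0xed,0xea,0xdd}
#3 dst[0x1c+3] := {0x05,0x9e,0x75}
#4 dst[0x09+4] := {0x9e,0x05,0x9e,0x75}
query mem[0x06]=0x9e, mem[0x0b]=0x9e, mem[0x12]=0xdd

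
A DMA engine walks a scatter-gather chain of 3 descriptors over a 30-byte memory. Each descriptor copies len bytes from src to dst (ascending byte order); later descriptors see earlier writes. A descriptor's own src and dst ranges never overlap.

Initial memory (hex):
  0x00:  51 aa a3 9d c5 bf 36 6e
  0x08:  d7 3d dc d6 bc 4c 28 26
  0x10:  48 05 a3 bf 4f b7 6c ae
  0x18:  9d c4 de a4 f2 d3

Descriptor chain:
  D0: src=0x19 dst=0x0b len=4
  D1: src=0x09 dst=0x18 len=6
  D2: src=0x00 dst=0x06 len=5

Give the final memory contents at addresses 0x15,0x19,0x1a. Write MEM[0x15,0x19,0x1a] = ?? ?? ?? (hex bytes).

MEM[0x15,0x19,0x1a] = b7 dc c4

D0: mem[0x0b..0x0e] <- [c4 de a4 f2]
D1: mem[0x18..0x1d] <- [3d dc c4 de a4 f2]
D2: mem[0x06..0x0a] <- [51 aa a3 9d c5]
query mem[0x15]=0xb7, mem[0x19]=0xdc, mem[0x1a]=0xc4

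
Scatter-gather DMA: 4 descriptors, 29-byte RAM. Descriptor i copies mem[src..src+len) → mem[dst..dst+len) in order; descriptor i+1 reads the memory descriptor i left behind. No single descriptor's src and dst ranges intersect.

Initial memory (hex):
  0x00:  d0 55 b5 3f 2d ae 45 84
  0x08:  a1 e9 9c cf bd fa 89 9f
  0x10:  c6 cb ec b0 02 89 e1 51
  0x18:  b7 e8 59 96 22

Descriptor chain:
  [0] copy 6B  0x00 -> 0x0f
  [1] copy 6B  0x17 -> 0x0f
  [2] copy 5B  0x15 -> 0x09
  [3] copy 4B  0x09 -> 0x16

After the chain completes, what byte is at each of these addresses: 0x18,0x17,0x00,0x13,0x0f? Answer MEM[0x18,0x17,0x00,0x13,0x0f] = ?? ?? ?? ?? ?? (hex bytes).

MEM[0x18,0x17,0x00,0x13,0x0f] = 51 e1 d0 96 51

#0 dst[0x0f+6] := {0xd0,0x55,0xb5,0x3f,0x2d,0xae}
#1 dst[0x0f+6] := {0x51,0xb7,0xe8,0x59,0x96,0x22}
#2 dst[0x09+5] := {0x89,0xe1,0x51,0xb7,0xe8}
#3 dst[0x16+4] := {0x89,0xe1,0x51,0xb7}
query mem[0x18]=0x51, mem[0x17]=0xe1, mem[0x00]=0xd0, mem[0x13]=0x96, mem[0x0f]=0x51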